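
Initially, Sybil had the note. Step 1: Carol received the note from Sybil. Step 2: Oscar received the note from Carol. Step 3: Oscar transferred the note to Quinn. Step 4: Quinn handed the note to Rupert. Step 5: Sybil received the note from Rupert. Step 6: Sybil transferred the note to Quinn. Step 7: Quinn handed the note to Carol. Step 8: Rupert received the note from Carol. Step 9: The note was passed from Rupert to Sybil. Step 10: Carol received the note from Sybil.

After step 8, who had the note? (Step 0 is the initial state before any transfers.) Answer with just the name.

Answer: Rupert

Derivation:
Tracking the note holder through step 8:
After step 0 (start): Sybil
After step 1: Carol
After step 2: Oscar
After step 3: Quinn
After step 4: Rupert
After step 5: Sybil
After step 6: Quinn
After step 7: Carol
After step 8: Rupert

At step 8, the holder is Rupert.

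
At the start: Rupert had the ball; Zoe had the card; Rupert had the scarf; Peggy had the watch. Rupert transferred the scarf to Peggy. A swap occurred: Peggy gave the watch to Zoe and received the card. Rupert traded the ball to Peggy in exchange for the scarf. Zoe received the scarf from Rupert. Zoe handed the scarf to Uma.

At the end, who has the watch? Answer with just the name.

Answer: Zoe

Derivation:
Tracking all object holders:
Start: ball:Rupert, card:Zoe, scarf:Rupert, watch:Peggy
Event 1 (give scarf: Rupert -> Peggy). State: ball:Rupert, card:Zoe, scarf:Peggy, watch:Peggy
Event 2 (swap watch<->card: now watch:Zoe, card:Peggy). State: ball:Rupert, card:Peggy, scarf:Peggy, watch:Zoe
Event 3 (swap ball<->scarf: now ball:Peggy, scarf:Rupert). State: ball:Peggy, card:Peggy, scarf:Rupert, watch:Zoe
Event 4 (give scarf: Rupert -> Zoe). State: ball:Peggy, card:Peggy, scarf:Zoe, watch:Zoe
Event 5 (give scarf: Zoe -> Uma). State: ball:Peggy, card:Peggy, scarf:Uma, watch:Zoe

Final state: ball:Peggy, card:Peggy, scarf:Uma, watch:Zoe
The watch is held by Zoe.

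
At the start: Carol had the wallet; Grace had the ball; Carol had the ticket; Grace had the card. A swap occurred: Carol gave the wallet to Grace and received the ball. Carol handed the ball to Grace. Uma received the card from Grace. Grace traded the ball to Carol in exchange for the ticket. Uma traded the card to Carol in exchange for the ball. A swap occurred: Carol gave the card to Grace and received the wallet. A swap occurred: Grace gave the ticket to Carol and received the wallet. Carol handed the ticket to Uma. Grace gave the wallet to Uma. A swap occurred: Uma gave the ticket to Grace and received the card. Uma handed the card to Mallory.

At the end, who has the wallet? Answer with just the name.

Tracking all object holders:
Start: wallet:Carol, ball:Grace, ticket:Carol, card:Grace
Event 1 (swap wallet<->ball: now wallet:Grace, ball:Carol). State: wallet:Grace, ball:Carol, ticket:Carol, card:Grace
Event 2 (give ball: Carol -> Grace). State: wallet:Grace, ball:Grace, ticket:Carol, card:Grace
Event 3 (give card: Grace -> Uma). State: wallet:Grace, ball:Grace, ticket:Carol, card:Uma
Event 4 (swap ball<->ticket: now ball:Carol, ticket:Grace). State: wallet:Grace, ball:Carol, ticket:Grace, card:Uma
Event 5 (swap card<->ball: now card:Carol, ball:Uma). State: wallet:Grace, ball:Uma, ticket:Grace, card:Carol
Event 6 (swap card<->wallet: now card:Grace, wallet:Carol). State: wallet:Carol, ball:Uma, ticket:Grace, card:Grace
Event 7 (swap ticket<->wallet: now ticket:Carol, wallet:Grace). State: wallet:Grace, ball:Uma, ticket:Carol, card:Grace
Event 8 (give ticket: Carol -> Uma). State: wallet:Grace, ball:Uma, ticket:Uma, card:Grace
Event 9 (give wallet: Grace -> Uma). State: wallet:Uma, ball:Uma, ticket:Uma, card:Grace
Event 10 (swap ticket<->card: now ticket:Grace, card:Uma). State: wallet:Uma, ball:Uma, ticket:Grace, card:Uma
Event 11 (give card: Uma -> Mallory). State: wallet:Uma, ball:Uma, ticket:Grace, card:Mallory

Final state: wallet:Uma, ball:Uma, ticket:Grace, card:Mallory
The wallet is held by Uma.

Answer: Uma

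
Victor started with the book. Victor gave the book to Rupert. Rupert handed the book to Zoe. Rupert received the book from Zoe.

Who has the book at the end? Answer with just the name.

Answer: Rupert

Derivation:
Tracking the book through each event:
Start: Victor has the book.
After event 1: Rupert has the book.
After event 2: Zoe has the book.
After event 3: Rupert has the book.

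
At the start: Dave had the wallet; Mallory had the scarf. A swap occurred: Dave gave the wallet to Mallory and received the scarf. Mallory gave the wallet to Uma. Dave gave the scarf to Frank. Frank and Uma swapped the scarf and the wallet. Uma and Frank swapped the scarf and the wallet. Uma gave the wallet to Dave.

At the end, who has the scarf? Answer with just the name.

Tracking all object holders:
Start: wallet:Dave, scarf:Mallory
Event 1 (swap wallet<->scarf: now wallet:Mallory, scarf:Dave). State: wallet:Mallory, scarf:Dave
Event 2 (give wallet: Mallory -> Uma). State: wallet:Uma, scarf:Dave
Event 3 (give scarf: Dave -> Frank). State: wallet:Uma, scarf:Frank
Event 4 (swap scarf<->wallet: now scarf:Uma, wallet:Frank). State: wallet:Frank, scarf:Uma
Event 5 (swap scarf<->wallet: now scarf:Frank, wallet:Uma). State: wallet:Uma, scarf:Frank
Event 6 (give wallet: Uma -> Dave). State: wallet:Dave, scarf:Frank

Final state: wallet:Dave, scarf:Frank
The scarf is held by Frank.

Answer: Frank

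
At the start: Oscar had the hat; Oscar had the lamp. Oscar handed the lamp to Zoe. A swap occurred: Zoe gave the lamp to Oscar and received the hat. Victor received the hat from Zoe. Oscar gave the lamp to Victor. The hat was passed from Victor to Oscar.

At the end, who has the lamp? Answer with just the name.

Tracking all object holders:
Start: hat:Oscar, lamp:Oscar
Event 1 (give lamp: Oscar -> Zoe). State: hat:Oscar, lamp:Zoe
Event 2 (swap lamp<->hat: now lamp:Oscar, hat:Zoe). State: hat:Zoe, lamp:Oscar
Event 3 (give hat: Zoe -> Victor). State: hat:Victor, lamp:Oscar
Event 4 (give lamp: Oscar -> Victor). State: hat:Victor, lamp:Victor
Event 5 (give hat: Victor -> Oscar). State: hat:Oscar, lamp:Victor

Final state: hat:Oscar, lamp:Victor
The lamp is held by Victor.

Answer: Victor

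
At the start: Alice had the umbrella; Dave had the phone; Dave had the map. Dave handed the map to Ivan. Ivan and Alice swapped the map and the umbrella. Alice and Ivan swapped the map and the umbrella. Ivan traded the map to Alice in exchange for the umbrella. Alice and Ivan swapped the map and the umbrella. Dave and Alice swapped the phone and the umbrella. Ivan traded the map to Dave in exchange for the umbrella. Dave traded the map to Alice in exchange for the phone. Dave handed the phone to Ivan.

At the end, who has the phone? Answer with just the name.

Tracking all object holders:
Start: umbrella:Alice, phone:Dave, map:Dave
Event 1 (give map: Dave -> Ivan). State: umbrella:Alice, phone:Dave, map:Ivan
Event 2 (swap map<->umbrella: now map:Alice, umbrella:Ivan). State: umbrella:Ivan, phone:Dave, map:Alice
Event 3 (swap map<->umbrella: now map:Ivan, umbrella:Alice). State: umbrella:Alice, phone:Dave, map:Ivan
Event 4 (swap map<->umbrella: now map:Alice, umbrella:Ivan). State: umbrella:Ivan, phone:Dave, map:Alice
Event 5 (swap map<->umbrella: now map:Ivan, umbrella:Alice). State: umbrella:Alice, phone:Dave, map:Ivan
Event 6 (swap phone<->umbrella: now phone:Alice, umbrella:Dave). State: umbrella:Dave, phone:Alice, map:Ivan
Event 7 (swap map<->umbrella: now map:Dave, umbrella:Ivan). State: umbrella:Ivan, phone:Alice, map:Dave
Event 8 (swap map<->phone: now map:Alice, phone:Dave). State: umbrella:Ivan, phone:Dave, map:Alice
Event 9 (give phone: Dave -> Ivan). State: umbrella:Ivan, phone:Ivan, map:Alice

Final state: umbrella:Ivan, phone:Ivan, map:Alice
The phone is held by Ivan.

Answer: Ivan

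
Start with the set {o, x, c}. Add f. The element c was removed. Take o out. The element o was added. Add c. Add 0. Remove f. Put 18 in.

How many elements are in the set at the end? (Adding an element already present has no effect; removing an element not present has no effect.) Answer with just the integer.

Answer: 5

Derivation:
Tracking the set through each operation:
Start: {c, o, x}
Event 1 (add f): added. Set: {c, f, o, x}
Event 2 (remove c): removed. Set: {f, o, x}
Event 3 (remove o): removed. Set: {f, x}
Event 4 (add o): added. Set: {f, o, x}
Event 5 (add c): added. Set: {c, f, o, x}
Event 6 (add 0): added. Set: {0, c, f, o, x}
Event 7 (remove f): removed. Set: {0, c, o, x}
Event 8 (add 18): added. Set: {0, 18, c, o, x}

Final set: {0, 18, c, o, x} (size 5)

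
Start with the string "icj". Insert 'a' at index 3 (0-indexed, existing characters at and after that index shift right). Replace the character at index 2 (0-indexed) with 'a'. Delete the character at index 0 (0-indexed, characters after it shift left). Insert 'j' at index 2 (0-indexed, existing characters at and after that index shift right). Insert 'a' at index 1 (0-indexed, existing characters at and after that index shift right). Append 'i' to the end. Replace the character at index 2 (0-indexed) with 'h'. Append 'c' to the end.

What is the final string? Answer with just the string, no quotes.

Answer: cahjaic

Derivation:
Applying each edit step by step:
Start: "icj"
Op 1 (insert 'a' at idx 3): "icj" -> "icja"
Op 2 (replace idx 2: 'j' -> 'a'): "icja" -> "icaa"
Op 3 (delete idx 0 = 'i'): "icaa" -> "caa"
Op 4 (insert 'j' at idx 2): "caa" -> "caja"
Op 5 (insert 'a' at idx 1): "caja" -> "caaja"
Op 6 (append 'i'): "caaja" -> "caajai"
Op 7 (replace idx 2: 'a' -> 'h'): "caajai" -> "cahjai"
Op 8 (append 'c'): "cahjai" -> "cahjaic"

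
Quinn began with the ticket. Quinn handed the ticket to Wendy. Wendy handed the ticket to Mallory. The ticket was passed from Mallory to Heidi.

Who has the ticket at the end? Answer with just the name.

Tracking the ticket through each event:
Start: Quinn has the ticket.
After event 1: Wendy has the ticket.
After event 2: Mallory has the ticket.
After event 3: Heidi has the ticket.

Answer: Heidi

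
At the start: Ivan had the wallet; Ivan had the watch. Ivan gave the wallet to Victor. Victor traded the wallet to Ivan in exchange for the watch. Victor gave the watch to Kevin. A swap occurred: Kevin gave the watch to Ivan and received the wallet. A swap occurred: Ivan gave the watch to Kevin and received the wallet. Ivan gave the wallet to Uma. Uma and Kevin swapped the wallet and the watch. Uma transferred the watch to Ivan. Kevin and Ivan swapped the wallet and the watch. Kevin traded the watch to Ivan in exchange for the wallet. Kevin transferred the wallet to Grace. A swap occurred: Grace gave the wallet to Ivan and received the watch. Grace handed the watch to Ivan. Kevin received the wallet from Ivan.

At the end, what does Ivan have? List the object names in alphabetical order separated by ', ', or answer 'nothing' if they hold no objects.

Tracking all object holders:
Start: wallet:Ivan, watch:Ivan
Event 1 (give wallet: Ivan -> Victor). State: wallet:Victor, watch:Ivan
Event 2 (swap wallet<->watch: now wallet:Ivan, watch:Victor). State: wallet:Ivan, watch:Victor
Event 3 (give watch: Victor -> Kevin). State: wallet:Ivan, watch:Kevin
Event 4 (swap watch<->wallet: now watch:Ivan, wallet:Kevin). State: wallet:Kevin, watch:Ivan
Event 5 (swap watch<->wallet: now watch:Kevin, wallet:Ivan). State: wallet:Ivan, watch:Kevin
Event 6 (give wallet: Ivan -> Uma). State: wallet:Uma, watch:Kevin
Event 7 (swap wallet<->watch: now wallet:Kevin, watch:Uma). State: wallet:Kevin, watch:Uma
Event 8 (give watch: Uma -> Ivan). State: wallet:Kevin, watch:Ivan
Event 9 (swap wallet<->watch: now wallet:Ivan, watch:Kevin). State: wallet:Ivan, watch:Kevin
Event 10 (swap watch<->wallet: now watch:Ivan, wallet:Kevin). State: wallet:Kevin, watch:Ivan
Event 11 (give wallet: Kevin -> Grace). State: wallet:Grace, watch:Ivan
Event 12 (swap wallet<->watch: now wallet:Ivan, watch:Grace). State: wallet:Ivan, watch:Grace
Event 13 (give watch: Grace -> Ivan). State: wallet:Ivan, watch:Ivan
Event 14 (give wallet: Ivan -> Kevin). State: wallet:Kevin, watch:Ivan

Final state: wallet:Kevin, watch:Ivan
Ivan holds: watch.

Answer: watch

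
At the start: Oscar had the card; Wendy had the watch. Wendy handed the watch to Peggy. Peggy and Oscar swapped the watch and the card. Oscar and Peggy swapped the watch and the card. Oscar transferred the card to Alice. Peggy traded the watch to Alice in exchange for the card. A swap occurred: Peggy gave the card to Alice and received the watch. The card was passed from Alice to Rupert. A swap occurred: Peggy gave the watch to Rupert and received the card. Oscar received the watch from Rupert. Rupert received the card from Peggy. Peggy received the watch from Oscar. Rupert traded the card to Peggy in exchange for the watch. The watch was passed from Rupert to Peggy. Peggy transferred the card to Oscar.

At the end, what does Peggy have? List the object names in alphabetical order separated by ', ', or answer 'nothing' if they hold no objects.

Answer: watch

Derivation:
Tracking all object holders:
Start: card:Oscar, watch:Wendy
Event 1 (give watch: Wendy -> Peggy). State: card:Oscar, watch:Peggy
Event 2 (swap watch<->card: now watch:Oscar, card:Peggy). State: card:Peggy, watch:Oscar
Event 3 (swap watch<->card: now watch:Peggy, card:Oscar). State: card:Oscar, watch:Peggy
Event 4 (give card: Oscar -> Alice). State: card:Alice, watch:Peggy
Event 5 (swap watch<->card: now watch:Alice, card:Peggy). State: card:Peggy, watch:Alice
Event 6 (swap card<->watch: now card:Alice, watch:Peggy). State: card:Alice, watch:Peggy
Event 7 (give card: Alice -> Rupert). State: card:Rupert, watch:Peggy
Event 8 (swap watch<->card: now watch:Rupert, card:Peggy). State: card:Peggy, watch:Rupert
Event 9 (give watch: Rupert -> Oscar). State: card:Peggy, watch:Oscar
Event 10 (give card: Peggy -> Rupert). State: card:Rupert, watch:Oscar
Event 11 (give watch: Oscar -> Peggy). State: card:Rupert, watch:Peggy
Event 12 (swap card<->watch: now card:Peggy, watch:Rupert). State: card:Peggy, watch:Rupert
Event 13 (give watch: Rupert -> Peggy). State: card:Peggy, watch:Peggy
Event 14 (give card: Peggy -> Oscar). State: card:Oscar, watch:Peggy

Final state: card:Oscar, watch:Peggy
Peggy holds: watch.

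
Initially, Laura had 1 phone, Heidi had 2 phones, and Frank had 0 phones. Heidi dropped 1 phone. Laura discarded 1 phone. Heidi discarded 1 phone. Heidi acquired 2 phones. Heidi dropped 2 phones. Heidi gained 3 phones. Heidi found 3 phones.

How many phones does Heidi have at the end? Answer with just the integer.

Answer: 6

Derivation:
Tracking counts step by step:
Start: Laura=1, Heidi=2, Frank=0
Event 1 (Heidi -1): Heidi: 2 -> 1. State: Laura=1, Heidi=1, Frank=0
Event 2 (Laura -1): Laura: 1 -> 0. State: Laura=0, Heidi=1, Frank=0
Event 3 (Heidi -1): Heidi: 1 -> 0. State: Laura=0, Heidi=0, Frank=0
Event 4 (Heidi +2): Heidi: 0 -> 2. State: Laura=0, Heidi=2, Frank=0
Event 5 (Heidi -2): Heidi: 2 -> 0. State: Laura=0, Heidi=0, Frank=0
Event 6 (Heidi +3): Heidi: 0 -> 3. State: Laura=0, Heidi=3, Frank=0
Event 7 (Heidi +3): Heidi: 3 -> 6. State: Laura=0, Heidi=6, Frank=0

Heidi's final count: 6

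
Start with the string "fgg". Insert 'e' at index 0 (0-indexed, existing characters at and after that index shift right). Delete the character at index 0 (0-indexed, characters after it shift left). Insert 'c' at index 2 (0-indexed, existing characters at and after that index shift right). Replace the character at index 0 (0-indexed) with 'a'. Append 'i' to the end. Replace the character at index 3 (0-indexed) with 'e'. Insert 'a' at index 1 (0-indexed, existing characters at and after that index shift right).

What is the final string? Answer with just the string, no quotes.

Answer: aagcei

Derivation:
Applying each edit step by step:
Start: "fgg"
Op 1 (insert 'e' at idx 0): "fgg" -> "efgg"
Op 2 (delete idx 0 = 'e'): "efgg" -> "fgg"
Op 3 (insert 'c' at idx 2): "fgg" -> "fgcg"
Op 4 (replace idx 0: 'f' -> 'a'): "fgcg" -> "agcg"
Op 5 (append 'i'): "agcg" -> "agcgi"
Op 6 (replace idx 3: 'g' -> 'e'): "agcgi" -> "agcei"
Op 7 (insert 'a' at idx 1): "agcei" -> "aagcei"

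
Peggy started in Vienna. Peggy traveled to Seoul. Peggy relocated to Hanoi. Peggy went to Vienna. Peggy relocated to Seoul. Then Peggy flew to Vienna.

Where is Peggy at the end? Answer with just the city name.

Answer: Vienna

Derivation:
Tracking Peggy's location:
Start: Peggy is in Vienna.
After move 1: Vienna -> Seoul. Peggy is in Seoul.
After move 2: Seoul -> Hanoi. Peggy is in Hanoi.
After move 3: Hanoi -> Vienna. Peggy is in Vienna.
After move 4: Vienna -> Seoul. Peggy is in Seoul.
After move 5: Seoul -> Vienna. Peggy is in Vienna.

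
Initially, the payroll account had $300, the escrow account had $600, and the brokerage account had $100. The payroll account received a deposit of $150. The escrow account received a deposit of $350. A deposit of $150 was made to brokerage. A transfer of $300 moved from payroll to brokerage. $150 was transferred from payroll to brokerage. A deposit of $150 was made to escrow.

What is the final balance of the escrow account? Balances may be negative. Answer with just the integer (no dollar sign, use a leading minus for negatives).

Tracking account balances step by step:
Start: payroll=300, escrow=600, brokerage=100
Event 1 (deposit 150 to payroll): payroll: 300 + 150 = 450. Balances: payroll=450, escrow=600, brokerage=100
Event 2 (deposit 350 to escrow): escrow: 600 + 350 = 950. Balances: payroll=450, escrow=950, brokerage=100
Event 3 (deposit 150 to brokerage): brokerage: 100 + 150 = 250. Balances: payroll=450, escrow=950, brokerage=250
Event 4 (transfer 300 payroll -> brokerage): payroll: 450 - 300 = 150, brokerage: 250 + 300 = 550. Balances: payroll=150, escrow=950, brokerage=550
Event 5 (transfer 150 payroll -> brokerage): payroll: 150 - 150 = 0, brokerage: 550 + 150 = 700. Balances: payroll=0, escrow=950, brokerage=700
Event 6 (deposit 150 to escrow): escrow: 950 + 150 = 1100. Balances: payroll=0, escrow=1100, brokerage=700

Final balance of escrow: 1100

Answer: 1100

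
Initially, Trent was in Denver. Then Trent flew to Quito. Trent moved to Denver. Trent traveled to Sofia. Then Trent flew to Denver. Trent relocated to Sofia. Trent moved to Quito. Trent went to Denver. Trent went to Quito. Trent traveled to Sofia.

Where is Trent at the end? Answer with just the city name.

Answer: Sofia

Derivation:
Tracking Trent's location:
Start: Trent is in Denver.
After move 1: Denver -> Quito. Trent is in Quito.
After move 2: Quito -> Denver. Trent is in Denver.
After move 3: Denver -> Sofia. Trent is in Sofia.
After move 4: Sofia -> Denver. Trent is in Denver.
After move 5: Denver -> Sofia. Trent is in Sofia.
After move 6: Sofia -> Quito. Trent is in Quito.
After move 7: Quito -> Denver. Trent is in Denver.
After move 8: Denver -> Quito. Trent is in Quito.
After move 9: Quito -> Sofia. Trent is in Sofia.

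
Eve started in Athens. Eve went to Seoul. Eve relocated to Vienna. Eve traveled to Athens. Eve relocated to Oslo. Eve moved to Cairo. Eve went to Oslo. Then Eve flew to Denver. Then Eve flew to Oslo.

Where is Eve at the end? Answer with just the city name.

Answer: Oslo

Derivation:
Tracking Eve's location:
Start: Eve is in Athens.
After move 1: Athens -> Seoul. Eve is in Seoul.
After move 2: Seoul -> Vienna. Eve is in Vienna.
After move 3: Vienna -> Athens. Eve is in Athens.
After move 4: Athens -> Oslo. Eve is in Oslo.
After move 5: Oslo -> Cairo. Eve is in Cairo.
After move 6: Cairo -> Oslo. Eve is in Oslo.
After move 7: Oslo -> Denver. Eve is in Denver.
After move 8: Denver -> Oslo. Eve is in Oslo.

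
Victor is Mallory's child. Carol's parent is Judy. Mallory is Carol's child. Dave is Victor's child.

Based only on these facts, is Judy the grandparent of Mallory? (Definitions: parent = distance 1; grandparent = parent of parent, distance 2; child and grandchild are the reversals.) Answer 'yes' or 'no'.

Reconstructing the parent chain from the given facts:
  Judy -> Carol -> Mallory -> Victor -> Dave
(each arrow means 'parent of the next')
Positions in the chain (0 = top):
  position of Judy: 0
  position of Carol: 1
  position of Mallory: 2
  position of Victor: 3
  position of Dave: 4

Judy is at position 0, Mallory is at position 2; signed distance (j - i) = 2.
'grandparent' requires j - i = 2. Actual distance is 2, so the relation HOLDS.

Answer: yes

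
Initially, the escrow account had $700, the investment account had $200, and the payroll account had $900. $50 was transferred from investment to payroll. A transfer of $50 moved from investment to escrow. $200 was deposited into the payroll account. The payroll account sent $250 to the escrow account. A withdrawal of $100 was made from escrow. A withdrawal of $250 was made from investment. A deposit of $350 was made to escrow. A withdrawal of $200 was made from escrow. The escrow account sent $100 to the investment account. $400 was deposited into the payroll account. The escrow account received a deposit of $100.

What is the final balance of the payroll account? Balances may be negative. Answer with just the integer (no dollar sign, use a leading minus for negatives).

Answer: 1300

Derivation:
Tracking account balances step by step:
Start: escrow=700, investment=200, payroll=900
Event 1 (transfer 50 investment -> payroll): investment: 200 - 50 = 150, payroll: 900 + 50 = 950. Balances: escrow=700, investment=150, payroll=950
Event 2 (transfer 50 investment -> escrow): investment: 150 - 50 = 100, escrow: 700 + 50 = 750. Balances: escrow=750, investment=100, payroll=950
Event 3 (deposit 200 to payroll): payroll: 950 + 200 = 1150. Balances: escrow=750, investment=100, payroll=1150
Event 4 (transfer 250 payroll -> escrow): payroll: 1150 - 250 = 900, escrow: 750 + 250 = 1000. Balances: escrow=1000, investment=100, payroll=900
Event 5 (withdraw 100 from escrow): escrow: 1000 - 100 = 900. Balances: escrow=900, investment=100, payroll=900
Event 6 (withdraw 250 from investment): investment: 100 - 250 = -150. Balances: escrow=900, investment=-150, payroll=900
Event 7 (deposit 350 to escrow): escrow: 900 + 350 = 1250. Balances: escrow=1250, investment=-150, payroll=900
Event 8 (withdraw 200 from escrow): escrow: 1250 - 200 = 1050. Balances: escrow=1050, investment=-150, payroll=900
Event 9 (transfer 100 escrow -> investment): escrow: 1050 - 100 = 950, investment: -150 + 100 = -50. Balances: escrow=950, investment=-50, payroll=900
Event 10 (deposit 400 to payroll): payroll: 900 + 400 = 1300. Balances: escrow=950, investment=-50, payroll=1300
Event 11 (deposit 100 to escrow): escrow: 950 + 100 = 1050. Balances: escrow=1050, investment=-50, payroll=1300

Final balance of payroll: 1300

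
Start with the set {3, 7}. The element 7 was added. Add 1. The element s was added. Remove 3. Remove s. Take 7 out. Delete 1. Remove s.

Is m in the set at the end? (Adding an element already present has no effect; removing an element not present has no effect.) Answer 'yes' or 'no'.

Answer: no

Derivation:
Tracking the set through each operation:
Start: {3, 7}
Event 1 (add 7): already present, no change. Set: {3, 7}
Event 2 (add 1): added. Set: {1, 3, 7}
Event 3 (add s): added. Set: {1, 3, 7, s}
Event 4 (remove 3): removed. Set: {1, 7, s}
Event 5 (remove s): removed. Set: {1, 7}
Event 6 (remove 7): removed. Set: {1}
Event 7 (remove 1): removed. Set: {}
Event 8 (remove s): not present, no change. Set: {}

Final set: {} (size 0)
m is NOT in the final set.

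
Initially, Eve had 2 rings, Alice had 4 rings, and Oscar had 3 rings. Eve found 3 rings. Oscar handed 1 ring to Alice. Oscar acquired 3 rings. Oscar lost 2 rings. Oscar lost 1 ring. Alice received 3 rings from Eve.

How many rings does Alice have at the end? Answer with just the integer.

Answer: 8

Derivation:
Tracking counts step by step:
Start: Eve=2, Alice=4, Oscar=3
Event 1 (Eve +3): Eve: 2 -> 5. State: Eve=5, Alice=4, Oscar=3
Event 2 (Oscar -> Alice, 1): Oscar: 3 -> 2, Alice: 4 -> 5. State: Eve=5, Alice=5, Oscar=2
Event 3 (Oscar +3): Oscar: 2 -> 5. State: Eve=5, Alice=5, Oscar=5
Event 4 (Oscar -2): Oscar: 5 -> 3. State: Eve=5, Alice=5, Oscar=3
Event 5 (Oscar -1): Oscar: 3 -> 2. State: Eve=5, Alice=5, Oscar=2
Event 6 (Eve -> Alice, 3): Eve: 5 -> 2, Alice: 5 -> 8. State: Eve=2, Alice=8, Oscar=2

Alice's final count: 8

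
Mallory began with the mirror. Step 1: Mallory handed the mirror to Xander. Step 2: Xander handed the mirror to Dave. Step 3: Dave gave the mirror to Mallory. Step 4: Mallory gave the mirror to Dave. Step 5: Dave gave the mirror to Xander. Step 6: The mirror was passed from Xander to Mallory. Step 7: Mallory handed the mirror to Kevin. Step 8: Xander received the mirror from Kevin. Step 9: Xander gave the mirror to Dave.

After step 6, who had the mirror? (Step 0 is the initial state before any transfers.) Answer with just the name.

Answer: Mallory

Derivation:
Tracking the mirror holder through step 6:
After step 0 (start): Mallory
After step 1: Xander
After step 2: Dave
After step 3: Mallory
After step 4: Dave
After step 5: Xander
After step 6: Mallory

At step 6, the holder is Mallory.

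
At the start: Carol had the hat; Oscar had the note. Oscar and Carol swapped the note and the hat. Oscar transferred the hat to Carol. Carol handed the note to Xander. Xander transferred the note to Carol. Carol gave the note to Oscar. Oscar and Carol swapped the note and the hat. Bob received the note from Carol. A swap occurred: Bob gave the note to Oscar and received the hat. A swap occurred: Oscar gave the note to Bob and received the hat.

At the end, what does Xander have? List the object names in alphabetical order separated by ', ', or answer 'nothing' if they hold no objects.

Tracking all object holders:
Start: hat:Carol, note:Oscar
Event 1 (swap note<->hat: now note:Carol, hat:Oscar). State: hat:Oscar, note:Carol
Event 2 (give hat: Oscar -> Carol). State: hat:Carol, note:Carol
Event 3 (give note: Carol -> Xander). State: hat:Carol, note:Xander
Event 4 (give note: Xander -> Carol). State: hat:Carol, note:Carol
Event 5 (give note: Carol -> Oscar). State: hat:Carol, note:Oscar
Event 6 (swap note<->hat: now note:Carol, hat:Oscar). State: hat:Oscar, note:Carol
Event 7 (give note: Carol -> Bob). State: hat:Oscar, note:Bob
Event 8 (swap note<->hat: now note:Oscar, hat:Bob). State: hat:Bob, note:Oscar
Event 9 (swap note<->hat: now note:Bob, hat:Oscar). State: hat:Oscar, note:Bob

Final state: hat:Oscar, note:Bob
Xander holds: (nothing).

Answer: nothing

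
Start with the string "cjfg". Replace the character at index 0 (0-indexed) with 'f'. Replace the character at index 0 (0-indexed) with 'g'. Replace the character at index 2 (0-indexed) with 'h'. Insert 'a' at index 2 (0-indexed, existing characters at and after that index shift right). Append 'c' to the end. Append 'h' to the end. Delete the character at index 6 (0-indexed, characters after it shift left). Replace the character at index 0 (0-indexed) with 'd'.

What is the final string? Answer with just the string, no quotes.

Applying each edit step by step:
Start: "cjfg"
Op 1 (replace idx 0: 'c' -> 'f'): "cjfg" -> "fjfg"
Op 2 (replace idx 0: 'f' -> 'g'): "fjfg" -> "gjfg"
Op 3 (replace idx 2: 'f' -> 'h'): "gjfg" -> "gjhg"
Op 4 (insert 'a' at idx 2): "gjhg" -> "gjahg"
Op 5 (append 'c'): "gjahg" -> "gjahgc"
Op 6 (append 'h'): "gjahgc" -> "gjahgch"
Op 7 (delete idx 6 = 'h'): "gjahgch" -> "gjahgc"
Op 8 (replace idx 0: 'g' -> 'd'): "gjahgc" -> "djahgc"

Answer: djahgc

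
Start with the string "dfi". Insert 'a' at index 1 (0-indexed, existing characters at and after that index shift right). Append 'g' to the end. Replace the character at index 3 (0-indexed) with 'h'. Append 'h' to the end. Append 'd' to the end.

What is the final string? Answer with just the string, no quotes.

Answer: dafhghd

Derivation:
Applying each edit step by step:
Start: "dfi"
Op 1 (insert 'a' at idx 1): "dfi" -> "dafi"
Op 2 (append 'g'): "dafi" -> "dafig"
Op 3 (replace idx 3: 'i' -> 'h'): "dafig" -> "dafhg"
Op 4 (append 'h'): "dafhg" -> "dafhgh"
Op 5 (append 'd'): "dafhgh" -> "dafhghd"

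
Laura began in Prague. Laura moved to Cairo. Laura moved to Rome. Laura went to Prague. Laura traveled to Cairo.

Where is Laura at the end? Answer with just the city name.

Answer: Cairo

Derivation:
Tracking Laura's location:
Start: Laura is in Prague.
After move 1: Prague -> Cairo. Laura is in Cairo.
After move 2: Cairo -> Rome. Laura is in Rome.
After move 3: Rome -> Prague. Laura is in Prague.
After move 4: Prague -> Cairo. Laura is in Cairo.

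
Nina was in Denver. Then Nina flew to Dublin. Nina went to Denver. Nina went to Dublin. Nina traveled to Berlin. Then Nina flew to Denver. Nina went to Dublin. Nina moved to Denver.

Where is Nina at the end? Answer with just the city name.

Answer: Denver

Derivation:
Tracking Nina's location:
Start: Nina is in Denver.
After move 1: Denver -> Dublin. Nina is in Dublin.
After move 2: Dublin -> Denver. Nina is in Denver.
After move 3: Denver -> Dublin. Nina is in Dublin.
After move 4: Dublin -> Berlin. Nina is in Berlin.
After move 5: Berlin -> Denver. Nina is in Denver.
After move 6: Denver -> Dublin. Nina is in Dublin.
After move 7: Dublin -> Denver. Nina is in Denver.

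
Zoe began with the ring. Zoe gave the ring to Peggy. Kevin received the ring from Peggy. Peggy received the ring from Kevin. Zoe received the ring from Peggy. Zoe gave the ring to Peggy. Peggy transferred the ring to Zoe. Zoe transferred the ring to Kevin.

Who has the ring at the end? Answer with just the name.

Answer: Kevin

Derivation:
Tracking the ring through each event:
Start: Zoe has the ring.
After event 1: Peggy has the ring.
After event 2: Kevin has the ring.
After event 3: Peggy has the ring.
After event 4: Zoe has the ring.
After event 5: Peggy has the ring.
After event 6: Zoe has the ring.
After event 7: Kevin has the ring.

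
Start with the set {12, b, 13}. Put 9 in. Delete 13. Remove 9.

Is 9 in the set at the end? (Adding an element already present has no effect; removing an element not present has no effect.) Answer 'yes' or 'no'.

Answer: no

Derivation:
Tracking the set through each operation:
Start: {12, 13, b}
Event 1 (add 9): added. Set: {12, 13, 9, b}
Event 2 (remove 13): removed. Set: {12, 9, b}
Event 3 (remove 9): removed. Set: {12, b}

Final set: {12, b} (size 2)
9 is NOT in the final set.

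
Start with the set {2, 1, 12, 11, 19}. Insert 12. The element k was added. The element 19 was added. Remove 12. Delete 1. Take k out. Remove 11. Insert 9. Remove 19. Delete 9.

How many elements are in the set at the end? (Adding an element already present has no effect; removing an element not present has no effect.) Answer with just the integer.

Answer: 1

Derivation:
Tracking the set through each operation:
Start: {1, 11, 12, 19, 2}
Event 1 (add 12): already present, no change. Set: {1, 11, 12, 19, 2}
Event 2 (add k): added. Set: {1, 11, 12, 19, 2, k}
Event 3 (add 19): already present, no change. Set: {1, 11, 12, 19, 2, k}
Event 4 (remove 12): removed. Set: {1, 11, 19, 2, k}
Event 5 (remove 1): removed. Set: {11, 19, 2, k}
Event 6 (remove k): removed. Set: {11, 19, 2}
Event 7 (remove 11): removed. Set: {19, 2}
Event 8 (add 9): added. Set: {19, 2, 9}
Event 9 (remove 19): removed. Set: {2, 9}
Event 10 (remove 9): removed. Set: {2}

Final set: {2} (size 1)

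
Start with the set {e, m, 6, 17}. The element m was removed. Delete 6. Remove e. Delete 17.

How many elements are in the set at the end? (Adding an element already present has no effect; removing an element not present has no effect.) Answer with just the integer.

Answer: 0

Derivation:
Tracking the set through each operation:
Start: {17, 6, e, m}
Event 1 (remove m): removed. Set: {17, 6, e}
Event 2 (remove 6): removed. Set: {17, e}
Event 3 (remove e): removed. Set: {17}
Event 4 (remove 17): removed. Set: {}

Final set: {} (size 0)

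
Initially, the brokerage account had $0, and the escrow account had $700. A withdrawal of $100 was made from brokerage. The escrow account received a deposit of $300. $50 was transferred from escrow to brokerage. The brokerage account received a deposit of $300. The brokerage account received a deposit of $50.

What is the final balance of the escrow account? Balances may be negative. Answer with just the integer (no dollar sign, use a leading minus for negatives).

Tracking account balances step by step:
Start: brokerage=0, escrow=700
Event 1 (withdraw 100 from brokerage): brokerage: 0 - 100 = -100. Balances: brokerage=-100, escrow=700
Event 2 (deposit 300 to escrow): escrow: 700 + 300 = 1000. Balances: brokerage=-100, escrow=1000
Event 3 (transfer 50 escrow -> brokerage): escrow: 1000 - 50 = 950, brokerage: -100 + 50 = -50. Balances: brokerage=-50, escrow=950
Event 4 (deposit 300 to brokerage): brokerage: -50 + 300 = 250. Balances: brokerage=250, escrow=950
Event 5 (deposit 50 to brokerage): brokerage: 250 + 50 = 300. Balances: brokerage=300, escrow=950

Final balance of escrow: 950

Answer: 950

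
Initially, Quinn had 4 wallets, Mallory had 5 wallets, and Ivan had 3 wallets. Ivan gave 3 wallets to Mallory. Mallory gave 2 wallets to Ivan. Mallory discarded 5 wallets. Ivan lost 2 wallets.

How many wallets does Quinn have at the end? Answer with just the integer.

Answer: 4

Derivation:
Tracking counts step by step:
Start: Quinn=4, Mallory=5, Ivan=3
Event 1 (Ivan -> Mallory, 3): Ivan: 3 -> 0, Mallory: 5 -> 8. State: Quinn=4, Mallory=8, Ivan=0
Event 2 (Mallory -> Ivan, 2): Mallory: 8 -> 6, Ivan: 0 -> 2. State: Quinn=4, Mallory=6, Ivan=2
Event 3 (Mallory -5): Mallory: 6 -> 1. State: Quinn=4, Mallory=1, Ivan=2
Event 4 (Ivan -2): Ivan: 2 -> 0. State: Quinn=4, Mallory=1, Ivan=0

Quinn's final count: 4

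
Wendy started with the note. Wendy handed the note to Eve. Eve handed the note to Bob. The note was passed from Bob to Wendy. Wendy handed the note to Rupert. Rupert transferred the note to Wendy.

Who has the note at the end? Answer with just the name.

Tracking the note through each event:
Start: Wendy has the note.
After event 1: Eve has the note.
After event 2: Bob has the note.
After event 3: Wendy has the note.
After event 4: Rupert has the note.
After event 5: Wendy has the note.

Answer: Wendy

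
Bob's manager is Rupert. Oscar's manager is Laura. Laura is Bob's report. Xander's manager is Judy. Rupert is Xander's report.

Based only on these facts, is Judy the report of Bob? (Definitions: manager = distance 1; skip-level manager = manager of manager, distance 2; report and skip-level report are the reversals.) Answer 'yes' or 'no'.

Answer: no

Derivation:
Reconstructing the manager chain from the given facts:
  Judy -> Xander -> Rupert -> Bob -> Laura -> Oscar
(each arrow means 'manager of the next')
Positions in the chain (0 = top):
  position of Judy: 0
  position of Xander: 1
  position of Rupert: 2
  position of Bob: 3
  position of Laura: 4
  position of Oscar: 5

Judy is at position 0, Bob is at position 3; signed distance (j - i) = 3.
'report' requires j - i = -1. Actual distance is 3, so the relation does NOT hold.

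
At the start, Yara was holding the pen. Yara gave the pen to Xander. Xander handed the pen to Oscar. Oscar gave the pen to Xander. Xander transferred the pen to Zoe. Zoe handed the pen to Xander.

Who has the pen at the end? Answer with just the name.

Answer: Xander

Derivation:
Tracking the pen through each event:
Start: Yara has the pen.
After event 1: Xander has the pen.
After event 2: Oscar has the pen.
After event 3: Xander has the pen.
After event 4: Zoe has the pen.
After event 5: Xander has the pen.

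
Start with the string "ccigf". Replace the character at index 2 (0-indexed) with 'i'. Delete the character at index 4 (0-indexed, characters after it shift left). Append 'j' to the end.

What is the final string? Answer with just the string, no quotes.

Answer: ccigj

Derivation:
Applying each edit step by step:
Start: "ccigf"
Op 1 (replace idx 2: 'i' -> 'i'): "ccigf" -> "ccigf"
Op 2 (delete idx 4 = 'f'): "ccigf" -> "ccig"
Op 3 (append 'j'): "ccig" -> "ccigj"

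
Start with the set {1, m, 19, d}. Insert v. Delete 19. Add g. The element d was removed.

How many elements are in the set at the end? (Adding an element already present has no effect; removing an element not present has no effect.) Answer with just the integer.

Answer: 4

Derivation:
Tracking the set through each operation:
Start: {1, 19, d, m}
Event 1 (add v): added. Set: {1, 19, d, m, v}
Event 2 (remove 19): removed. Set: {1, d, m, v}
Event 3 (add g): added. Set: {1, d, g, m, v}
Event 4 (remove d): removed. Set: {1, g, m, v}

Final set: {1, g, m, v} (size 4)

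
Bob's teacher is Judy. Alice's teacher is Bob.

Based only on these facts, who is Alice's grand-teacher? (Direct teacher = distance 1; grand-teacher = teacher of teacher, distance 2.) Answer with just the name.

Answer: Judy

Derivation:
Reconstructing the teacher chain from the given facts:
  Judy -> Bob -> Alice
(each arrow means 'teacher of the next')
Positions in the chain (0 = top):
  position of Judy: 0
  position of Bob: 1
  position of Alice: 2

Alice is at position 2; the grand-teacher is 2 steps up the chain, i.e. position 0: Judy.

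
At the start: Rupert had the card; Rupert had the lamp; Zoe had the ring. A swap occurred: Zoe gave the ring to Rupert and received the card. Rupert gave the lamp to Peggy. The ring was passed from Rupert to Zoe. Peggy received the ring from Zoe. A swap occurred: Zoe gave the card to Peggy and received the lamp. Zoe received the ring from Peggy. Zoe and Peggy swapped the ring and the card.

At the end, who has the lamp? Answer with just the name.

Tracking all object holders:
Start: card:Rupert, lamp:Rupert, ring:Zoe
Event 1 (swap ring<->card: now ring:Rupert, card:Zoe). State: card:Zoe, lamp:Rupert, ring:Rupert
Event 2 (give lamp: Rupert -> Peggy). State: card:Zoe, lamp:Peggy, ring:Rupert
Event 3 (give ring: Rupert -> Zoe). State: card:Zoe, lamp:Peggy, ring:Zoe
Event 4 (give ring: Zoe -> Peggy). State: card:Zoe, lamp:Peggy, ring:Peggy
Event 5 (swap card<->lamp: now card:Peggy, lamp:Zoe). State: card:Peggy, lamp:Zoe, ring:Peggy
Event 6 (give ring: Peggy -> Zoe). State: card:Peggy, lamp:Zoe, ring:Zoe
Event 7 (swap ring<->card: now ring:Peggy, card:Zoe). State: card:Zoe, lamp:Zoe, ring:Peggy

Final state: card:Zoe, lamp:Zoe, ring:Peggy
The lamp is held by Zoe.

Answer: Zoe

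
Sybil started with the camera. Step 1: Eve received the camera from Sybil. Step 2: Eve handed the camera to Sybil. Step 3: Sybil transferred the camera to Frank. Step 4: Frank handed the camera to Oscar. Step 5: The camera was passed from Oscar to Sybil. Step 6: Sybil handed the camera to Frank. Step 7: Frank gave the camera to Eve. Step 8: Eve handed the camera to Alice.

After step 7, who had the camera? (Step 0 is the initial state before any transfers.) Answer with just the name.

Tracking the camera holder through step 7:
After step 0 (start): Sybil
After step 1: Eve
After step 2: Sybil
After step 3: Frank
After step 4: Oscar
After step 5: Sybil
After step 6: Frank
After step 7: Eve

At step 7, the holder is Eve.

Answer: Eve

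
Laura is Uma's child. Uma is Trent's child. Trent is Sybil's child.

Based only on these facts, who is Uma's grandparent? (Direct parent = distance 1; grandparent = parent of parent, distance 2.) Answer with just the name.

Reconstructing the parent chain from the given facts:
  Sybil -> Trent -> Uma -> Laura
(each arrow means 'parent of the next')
Positions in the chain (0 = top):
  position of Sybil: 0
  position of Trent: 1
  position of Uma: 2
  position of Laura: 3

Uma is at position 2; the grandparent is 2 steps up the chain, i.e. position 0: Sybil.

Answer: Sybil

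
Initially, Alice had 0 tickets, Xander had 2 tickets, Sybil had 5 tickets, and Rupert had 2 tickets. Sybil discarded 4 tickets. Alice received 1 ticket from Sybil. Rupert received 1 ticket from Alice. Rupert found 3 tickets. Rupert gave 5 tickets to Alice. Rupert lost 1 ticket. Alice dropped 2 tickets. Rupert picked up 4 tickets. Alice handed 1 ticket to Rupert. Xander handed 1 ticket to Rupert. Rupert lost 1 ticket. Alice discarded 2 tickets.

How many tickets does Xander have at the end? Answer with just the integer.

Answer: 1

Derivation:
Tracking counts step by step:
Start: Alice=0, Xander=2, Sybil=5, Rupert=2
Event 1 (Sybil -4): Sybil: 5 -> 1. State: Alice=0, Xander=2, Sybil=1, Rupert=2
Event 2 (Sybil -> Alice, 1): Sybil: 1 -> 0, Alice: 0 -> 1. State: Alice=1, Xander=2, Sybil=0, Rupert=2
Event 3 (Alice -> Rupert, 1): Alice: 1 -> 0, Rupert: 2 -> 3. State: Alice=0, Xander=2, Sybil=0, Rupert=3
Event 4 (Rupert +3): Rupert: 3 -> 6. State: Alice=0, Xander=2, Sybil=0, Rupert=6
Event 5 (Rupert -> Alice, 5): Rupert: 6 -> 1, Alice: 0 -> 5. State: Alice=5, Xander=2, Sybil=0, Rupert=1
Event 6 (Rupert -1): Rupert: 1 -> 0. State: Alice=5, Xander=2, Sybil=0, Rupert=0
Event 7 (Alice -2): Alice: 5 -> 3. State: Alice=3, Xander=2, Sybil=0, Rupert=0
Event 8 (Rupert +4): Rupert: 0 -> 4. State: Alice=3, Xander=2, Sybil=0, Rupert=4
Event 9 (Alice -> Rupert, 1): Alice: 3 -> 2, Rupert: 4 -> 5. State: Alice=2, Xander=2, Sybil=0, Rupert=5
Event 10 (Xander -> Rupert, 1): Xander: 2 -> 1, Rupert: 5 -> 6. State: Alice=2, Xander=1, Sybil=0, Rupert=6
Event 11 (Rupert -1): Rupert: 6 -> 5. State: Alice=2, Xander=1, Sybil=0, Rupert=5
Event 12 (Alice -2): Alice: 2 -> 0. State: Alice=0, Xander=1, Sybil=0, Rupert=5

Xander's final count: 1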